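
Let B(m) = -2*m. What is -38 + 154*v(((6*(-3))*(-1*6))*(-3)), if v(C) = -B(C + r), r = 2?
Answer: -99214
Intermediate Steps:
v(C) = 4 + 2*C (v(C) = -(-2)*(C + 2) = -(-2)*(2 + C) = -(-4 - 2*C) = 4 + 2*C)
-38 + 154*v(((6*(-3))*(-1*6))*(-3)) = -38 + 154*(4 + 2*(((6*(-3))*(-1*6))*(-3))) = -38 + 154*(4 + 2*(-18*(-6)*(-3))) = -38 + 154*(4 + 2*(108*(-3))) = -38 + 154*(4 + 2*(-324)) = -38 + 154*(4 - 648) = -38 + 154*(-644) = -38 - 99176 = -99214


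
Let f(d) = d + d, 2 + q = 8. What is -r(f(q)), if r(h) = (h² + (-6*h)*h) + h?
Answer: 708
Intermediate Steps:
q = 6 (q = -2 + 8 = 6)
f(d) = 2*d
r(h) = h - 5*h² (r(h) = (h² - 6*h²) + h = -5*h² + h = h - 5*h²)
-r(f(q)) = -2*6*(1 - 10*6) = -12*(1 - 5*12) = -12*(1 - 60) = -12*(-59) = -1*(-708) = 708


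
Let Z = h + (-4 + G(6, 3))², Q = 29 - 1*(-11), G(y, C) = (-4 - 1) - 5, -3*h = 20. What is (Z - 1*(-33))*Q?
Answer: 26680/3 ≈ 8893.3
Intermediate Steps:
h = -20/3 (h = -⅓*20 = -20/3 ≈ -6.6667)
G(y, C) = -10 (G(y, C) = -5 - 5 = -10)
Q = 40 (Q = 29 + 11 = 40)
Z = 568/3 (Z = -20/3 + (-4 - 10)² = -20/3 + (-14)² = -20/3 + 196 = 568/3 ≈ 189.33)
(Z - 1*(-33))*Q = (568/3 - 1*(-33))*40 = (568/3 + 33)*40 = (667/3)*40 = 26680/3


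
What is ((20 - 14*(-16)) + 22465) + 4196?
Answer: 26905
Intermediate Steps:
((20 - 14*(-16)) + 22465) + 4196 = ((20 + 224) + 22465) + 4196 = (244 + 22465) + 4196 = 22709 + 4196 = 26905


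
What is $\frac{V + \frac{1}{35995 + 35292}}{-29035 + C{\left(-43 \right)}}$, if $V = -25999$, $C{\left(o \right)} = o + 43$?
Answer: $\frac{1853390712}{2069818045} \approx 0.89544$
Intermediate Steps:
$C{\left(o \right)} = 43 + o$
$\frac{V + \frac{1}{35995 + 35292}}{-29035 + C{\left(-43 \right)}} = \frac{-25999 + \frac{1}{35995 + 35292}}{-29035 + \left(43 - 43\right)} = \frac{-25999 + \frac{1}{71287}}{-29035 + 0} = \frac{-25999 + \frac{1}{71287}}{-29035} = \left(- \frac{1853390712}{71287}\right) \left(- \frac{1}{29035}\right) = \frac{1853390712}{2069818045}$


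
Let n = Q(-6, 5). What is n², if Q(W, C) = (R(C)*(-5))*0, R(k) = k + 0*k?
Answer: 0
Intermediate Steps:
R(k) = k (R(k) = k + 0 = k)
Q(W, C) = 0 (Q(W, C) = (C*(-5))*0 = -5*C*0 = 0)
n = 0
n² = 0² = 0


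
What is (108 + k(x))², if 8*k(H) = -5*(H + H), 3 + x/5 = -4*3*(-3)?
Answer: 154449/16 ≈ 9653.1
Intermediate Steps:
x = 165 (x = -15 + 5*(-4*3*(-3)) = -15 + 5*(-12*(-3)) = -15 + 5*36 = -15 + 180 = 165)
k(H) = -5*H/4 (k(H) = (-5*(H + H))/8 = (-10*H)/8 = -5*H/4)
(108 + k(x))² = (108 - 5/4*165)² = (108 - 825/4)² = (-393/4)² = 154449/16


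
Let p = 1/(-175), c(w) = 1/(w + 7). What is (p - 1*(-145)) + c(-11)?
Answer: 101321/700 ≈ 144.74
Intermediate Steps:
c(w) = 1/(7 + w)
p = -1/175 ≈ -0.0057143
(p - 1*(-145)) + c(-11) = (-1/175 - 1*(-145)) + 1/(7 - 11) = (-1/175 + 145) + 1/(-4) = 25374/175 - ¼ = 101321/700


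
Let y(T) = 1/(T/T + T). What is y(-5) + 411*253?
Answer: 415931/4 ≈ 1.0398e+5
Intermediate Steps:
y(T) = 1/(1 + T)
y(-5) + 411*253 = 1/(1 - 5) + 411*253 = 1/(-4) + 103983 = -¼ + 103983 = 415931/4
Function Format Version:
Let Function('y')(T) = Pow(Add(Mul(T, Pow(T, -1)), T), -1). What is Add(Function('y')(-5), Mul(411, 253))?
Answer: Rational(415931, 4) ≈ 1.0398e+5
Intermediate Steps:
Function('y')(T) = Pow(Add(1, T), -1)
Add(Function('y')(-5), Mul(411, 253)) = Add(Pow(Add(1, -5), -1), Mul(411, 253)) = Add(Pow(-4, -1), 103983) = Add(Rational(-1, 4), 103983) = Rational(415931, 4)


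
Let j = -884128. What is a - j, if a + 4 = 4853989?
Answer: 5738113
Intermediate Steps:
a = 4853985 (a = -4 + 4853989 = 4853985)
a - j = 4853985 - 1*(-884128) = 4853985 + 884128 = 5738113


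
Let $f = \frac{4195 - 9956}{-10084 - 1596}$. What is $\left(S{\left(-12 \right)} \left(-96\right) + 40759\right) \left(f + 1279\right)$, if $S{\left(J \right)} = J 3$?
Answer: $\frac{132154045483}{2336} \approx 5.6573 \cdot 10^{7}$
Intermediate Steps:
$S{\left(J \right)} = 3 J$
$f = \frac{5761}{11680}$ ($f = - \frac{5761}{-10084 - 1596} = - \frac{5761}{-11680} = \left(-5761\right) \left(- \frac{1}{11680}\right) = \frac{5761}{11680} \approx 0.49324$)
$\left(S{\left(-12 \right)} \left(-96\right) + 40759\right) \left(f + 1279\right) = \left(3 \left(-12\right) \left(-96\right) + 40759\right) \left(\frac{5761}{11680} + 1279\right) = \left(\left(-36\right) \left(-96\right) + 40759\right) \frac{14944481}{11680} = \left(3456 + 40759\right) \frac{14944481}{11680} = 44215 \cdot \frac{14944481}{11680} = \frac{132154045483}{2336}$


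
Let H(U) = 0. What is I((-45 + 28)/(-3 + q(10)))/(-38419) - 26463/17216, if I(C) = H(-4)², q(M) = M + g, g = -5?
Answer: -26463/17216 ≈ -1.5371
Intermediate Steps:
q(M) = -5 + M (q(M) = M - 5 = -5 + M)
I(C) = 0 (I(C) = 0² = 0)
I((-45 + 28)/(-3 + q(10)))/(-38419) - 26463/17216 = 0/(-38419) - 26463/17216 = 0*(-1/38419) - 26463*1/17216 = 0 - 26463/17216 = -26463/17216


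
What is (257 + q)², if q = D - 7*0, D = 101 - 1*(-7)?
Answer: 133225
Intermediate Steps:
D = 108 (D = 101 + 7 = 108)
q = 108 (q = 108 - 7*0 = 108 + 0 = 108)
(257 + q)² = (257 + 108)² = 365² = 133225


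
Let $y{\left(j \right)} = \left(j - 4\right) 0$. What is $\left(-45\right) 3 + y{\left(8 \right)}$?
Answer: $-135$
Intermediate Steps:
$y{\left(j \right)} = 0$ ($y{\left(j \right)} = \left(-4 + j\right) 0 = 0$)
$\left(-45\right) 3 + y{\left(8 \right)} = \left(-45\right) 3 + 0 = -135 + 0 = -135$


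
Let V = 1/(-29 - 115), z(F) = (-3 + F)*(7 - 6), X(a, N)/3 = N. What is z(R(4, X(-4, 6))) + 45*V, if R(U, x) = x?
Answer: 235/16 ≈ 14.688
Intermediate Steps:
X(a, N) = 3*N
z(F) = -3 + F (z(F) = (-3 + F)*1 = -3 + F)
V = -1/144 (V = 1/(-144) = -1/144 ≈ -0.0069444)
z(R(4, X(-4, 6))) + 45*V = (-3 + 3*6) + 45*(-1/144) = (-3 + 18) - 5/16 = 15 - 5/16 = 235/16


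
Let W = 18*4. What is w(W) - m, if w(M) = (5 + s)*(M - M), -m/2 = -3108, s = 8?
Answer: -6216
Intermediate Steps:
m = 6216 (m = -2*(-3108) = 6216)
W = 72
w(M) = 0 (w(M) = (5 + 8)*(M - M) = 13*0 = 0)
w(W) - m = 0 - 1*6216 = 0 - 6216 = -6216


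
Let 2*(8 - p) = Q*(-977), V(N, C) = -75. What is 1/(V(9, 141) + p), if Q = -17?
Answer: -2/16743 ≈ -0.00011945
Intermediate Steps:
p = -16593/2 (p = 8 - (-17)*(-977)/2 = 8 - 1/2*16609 = 8 - 16609/2 = -16593/2 ≈ -8296.5)
1/(V(9, 141) + p) = 1/(-75 - 16593/2) = 1/(-16743/2) = -2/16743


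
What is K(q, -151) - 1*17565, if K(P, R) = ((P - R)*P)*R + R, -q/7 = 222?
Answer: -329237278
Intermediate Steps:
q = -1554 (q = -7*222 = -1554)
K(P, R) = R + P*R*(P - R) (K(P, R) = (P*(P - R))*R + R = P*R*(P - R) + R = R + P*R*(P - R))
K(q, -151) - 1*17565 = -151*(1 + (-1554)² - 1*(-1554)*(-151)) - 1*17565 = -151*(1 + 2414916 - 234654) - 17565 = -151*2180263 - 17565 = -329219713 - 17565 = -329237278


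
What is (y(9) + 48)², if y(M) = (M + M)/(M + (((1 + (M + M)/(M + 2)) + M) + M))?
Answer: 62773929/26569 ≈ 2362.7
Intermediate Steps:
y(M) = 2*M/(1 + 3*M + 2*M/(2 + M)) (y(M) = (2*M)/(M + (((1 + (2*M)/(2 + M)) + M) + M)) = (2*M)/(M + (((1 + 2*M/(2 + M)) + M) + M)) = (2*M)/(M + ((1 + M + 2*M/(2 + M)) + M)) = (2*M)/(M + (1 + 2*M + 2*M/(2 + M))) = (2*M)/(1 + 3*M + 2*M/(2 + M)) = 2*M/(1 + 3*M + 2*M/(2 + M)))
(y(9) + 48)² = (2*9*(2 + 9)/(2 + 3*9² + 9*9) + 48)² = (2*9*11/(2 + 3*81 + 81) + 48)² = (2*9*11/(2 + 243 + 81) + 48)² = (2*9*11/326 + 48)² = (2*9*(1/326)*11 + 48)² = (99/163 + 48)² = (7923/163)² = 62773929/26569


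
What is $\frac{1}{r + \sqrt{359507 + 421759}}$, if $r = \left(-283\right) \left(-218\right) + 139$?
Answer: $\frac{20611}{1274179541} - \frac{\sqrt{781266}}{3822538623} \approx 1.5945 \cdot 10^{-5}$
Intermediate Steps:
$r = 61833$ ($r = 61694 + 139 = 61833$)
$\frac{1}{r + \sqrt{359507 + 421759}} = \frac{1}{61833 + \sqrt{359507 + 421759}} = \frac{1}{61833 + \sqrt{781266}}$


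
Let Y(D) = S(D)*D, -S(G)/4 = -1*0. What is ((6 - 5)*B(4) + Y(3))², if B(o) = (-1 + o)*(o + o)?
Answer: 576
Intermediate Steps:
B(o) = 2*o*(-1 + o) (B(o) = (-1 + o)*(2*o) = 2*o*(-1 + o))
S(G) = 0 (S(G) = -(-4)*0 = -4*0 = 0)
Y(D) = 0 (Y(D) = 0*D = 0)
((6 - 5)*B(4) + Y(3))² = ((6 - 5)*(2*4*(-1 + 4)) + 0)² = (1*(2*4*3) + 0)² = (1*24 + 0)² = (24 + 0)² = 24² = 576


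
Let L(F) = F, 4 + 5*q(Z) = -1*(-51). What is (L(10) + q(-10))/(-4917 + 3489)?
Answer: -97/7140 ≈ -0.013585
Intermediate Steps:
q(Z) = 47/5 (q(Z) = -4/5 + (-1*(-51))/5 = -4/5 + (1/5)*51 = -4/5 + 51/5 = 47/5)
(L(10) + q(-10))/(-4917 + 3489) = (10 + 47/5)/(-4917 + 3489) = (97/5)/(-1428) = (97/5)*(-1/1428) = -97/7140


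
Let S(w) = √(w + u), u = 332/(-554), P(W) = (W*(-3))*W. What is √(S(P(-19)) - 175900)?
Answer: √(-13496631100 + 277*I*√83143489)/277 ≈ 0.039244 + 419.4*I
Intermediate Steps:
P(W) = -3*W² (P(W) = (-3*W)*W = -3*W²)
u = -166/277 (u = 332*(-1/554) = -166/277 ≈ -0.59928)
S(w) = √(-166/277 + w) (S(w) = √(w - 166/277) = √(-166/277 + w))
√(S(P(-19)) - 175900) = √(√(-45982 + 76729*(-3*(-19)²))/277 - 175900) = √(√(-45982 + 76729*(-3*361))/277 - 175900) = √(√(-45982 + 76729*(-1083))/277 - 175900) = √(√(-45982 - 83097507)/277 - 175900) = √(√(-83143489)/277 - 175900) = √((I*√83143489)/277 - 175900) = √(I*√83143489/277 - 175900) = √(-175900 + I*√83143489/277)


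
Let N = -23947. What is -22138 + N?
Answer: -46085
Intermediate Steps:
-22138 + N = -22138 - 23947 = -46085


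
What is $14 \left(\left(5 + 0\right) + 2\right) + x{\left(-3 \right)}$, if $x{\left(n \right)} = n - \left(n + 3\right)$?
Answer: $95$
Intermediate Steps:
$x{\left(n \right)} = -3$ ($x{\left(n \right)} = n - \left(3 + n\right) = -3$)
$14 \left(\left(5 + 0\right) + 2\right) + x{\left(-3 \right)} = 14 \left(\left(5 + 0\right) + 2\right) - 3 = 14 \left(5 + 2\right) - 3 = 14 \cdot 7 - 3 = 98 - 3 = 95$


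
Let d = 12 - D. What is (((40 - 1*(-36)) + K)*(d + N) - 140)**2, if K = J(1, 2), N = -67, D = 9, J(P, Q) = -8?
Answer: 20178064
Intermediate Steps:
K = -8
d = 3 (d = 12 - 1*9 = 12 - 9 = 3)
(((40 - 1*(-36)) + K)*(d + N) - 140)**2 = (((40 - 1*(-36)) - 8)*(3 - 67) - 140)**2 = (((40 + 36) - 8)*(-64) - 140)**2 = ((76 - 8)*(-64) - 140)**2 = (68*(-64) - 140)**2 = (-4352 - 140)**2 = (-4492)**2 = 20178064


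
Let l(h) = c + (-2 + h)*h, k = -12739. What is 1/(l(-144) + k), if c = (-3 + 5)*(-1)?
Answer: 1/8283 ≈ 0.00012073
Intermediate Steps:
c = -2 (c = 2*(-1) = -2)
l(h) = -2 + h*(-2 + h) (l(h) = -2 + (-2 + h)*h = -2 + h*(-2 + h))
1/(l(-144) + k) = 1/((-2 + (-144)² - 2*(-144)) - 12739) = 1/((-2 + 20736 + 288) - 12739) = 1/(21022 - 12739) = 1/8283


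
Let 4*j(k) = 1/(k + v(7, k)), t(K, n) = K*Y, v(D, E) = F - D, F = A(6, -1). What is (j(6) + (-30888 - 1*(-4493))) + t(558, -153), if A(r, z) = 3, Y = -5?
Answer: -233479/8 ≈ -29185.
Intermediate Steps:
F = 3
v(D, E) = 3 - D
t(K, n) = -5*K (t(K, n) = K*(-5) = -5*K)
j(k) = 1/(4*(-4 + k)) (j(k) = 1/(4*(k + (3 - 1*7))) = 1/(4*(k + (3 - 7))) = 1/(4*(k - 4)) = 1/(4*(-4 + k)))
(j(6) + (-30888 - 1*(-4493))) + t(558, -153) = (1/(4*(-4 + 6)) + (-30888 - 1*(-4493))) - 5*558 = ((¼)/2 + (-30888 + 4493)) - 2790 = ((¼)*(½) - 26395) - 2790 = (⅛ - 26395) - 2790 = -211159/8 - 2790 = -233479/8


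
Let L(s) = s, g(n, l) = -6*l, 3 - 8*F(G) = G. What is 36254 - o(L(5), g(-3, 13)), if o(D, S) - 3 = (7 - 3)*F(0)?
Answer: 72499/2 ≈ 36250.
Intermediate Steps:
F(G) = 3/8 - G/8
o(D, S) = 9/2 (o(D, S) = 3 + (7 - 3)*(3/8 - 1/8*0) = 3 + 4*(3/8 + 0) = 3 + 4*(3/8) = 3 + 3/2 = 9/2)
36254 - o(L(5), g(-3, 13)) = 36254 - 1*9/2 = 36254 - 9/2 = 72499/2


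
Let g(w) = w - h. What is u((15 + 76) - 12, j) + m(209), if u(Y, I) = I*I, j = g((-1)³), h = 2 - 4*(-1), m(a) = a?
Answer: 258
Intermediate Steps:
h = 6 (h = 2 + 4 = 6)
g(w) = -6 + w (g(w) = w - 1*6 = w - 6 = -6 + w)
j = -7 (j = -6 + (-1)³ = -6 - 1 = -7)
u(Y, I) = I²
u((15 + 76) - 12, j) + m(209) = (-7)² + 209 = 49 + 209 = 258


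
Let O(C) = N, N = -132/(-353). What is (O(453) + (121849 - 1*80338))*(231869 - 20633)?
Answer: 3095349894540/353 ≈ 8.7687e+9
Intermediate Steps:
N = 132/353 (N = -132*(-1/353) = 132/353 ≈ 0.37394)
O(C) = 132/353
(O(453) + (121849 - 1*80338))*(231869 - 20633) = (132/353 + (121849 - 1*80338))*(231869 - 20633) = (132/353 + (121849 - 80338))*211236 = (132/353 + 41511)*211236 = (14653515/353)*211236 = 3095349894540/353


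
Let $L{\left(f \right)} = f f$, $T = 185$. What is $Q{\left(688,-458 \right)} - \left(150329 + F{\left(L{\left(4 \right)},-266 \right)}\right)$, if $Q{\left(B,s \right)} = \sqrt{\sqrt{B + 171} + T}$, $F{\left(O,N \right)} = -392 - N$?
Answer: $-150203 + \sqrt{185 + \sqrt{859}} \approx -1.5019 \cdot 10^{5}$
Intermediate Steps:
$L{\left(f \right)} = f^{2}$
$Q{\left(B,s \right)} = \sqrt{185 + \sqrt{171 + B}}$ ($Q{\left(B,s \right)} = \sqrt{\sqrt{B + 171} + 185} = \sqrt{\sqrt{171 + B} + 185} = \sqrt{185 + \sqrt{171 + B}}$)
$Q{\left(688,-458 \right)} - \left(150329 + F{\left(L{\left(4 \right)},-266 \right)}\right) = \sqrt{185 + \sqrt{171 + 688}} - \left(149937 + 266\right) = \sqrt{185 + \sqrt{859}} - 150203 = -150203 + \sqrt{185 + \sqrt{859}}$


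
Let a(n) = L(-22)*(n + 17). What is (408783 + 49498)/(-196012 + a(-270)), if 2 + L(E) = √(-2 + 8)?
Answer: -44798342593/19111105991 + 115945093*√6/38222211982 ≈ -2.3367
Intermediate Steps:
L(E) = -2 + √6 (L(E) = -2 + √(-2 + 8) = -2 + √6)
a(n) = (-2 + √6)*(17 + n) (a(n) = (-2 + √6)*(n + 17) = (-2 + √6)*(17 + n))
(408783 + 49498)/(-196012 + a(-270)) = (408783 + 49498)/(-196012 - (2 - √6)*(17 - 270)) = 458281/(-196012 - 1*(2 - √6)*(-253)) = 458281/(-196012 + (506 - 253*√6)) = 458281/(-195506 - 253*√6)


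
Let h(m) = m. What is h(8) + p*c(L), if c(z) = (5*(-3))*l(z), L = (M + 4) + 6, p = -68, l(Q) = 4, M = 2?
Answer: 4088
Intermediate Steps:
L = 12 (L = (2 + 4) + 6 = 6 + 6 = 12)
c(z) = -60 (c(z) = (5*(-3))*4 = -15*4 = -60)
h(8) + p*c(L) = 8 - 68*(-60) = 8 + 4080 = 4088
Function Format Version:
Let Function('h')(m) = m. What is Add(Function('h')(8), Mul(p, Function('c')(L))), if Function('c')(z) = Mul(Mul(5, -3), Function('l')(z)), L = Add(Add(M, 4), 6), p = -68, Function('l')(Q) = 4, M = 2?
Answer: 4088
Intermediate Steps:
L = 12 (L = Add(Add(2, 4), 6) = Add(6, 6) = 12)
Function('c')(z) = -60 (Function('c')(z) = Mul(Mul(5, -3), 4) = Mul(-15, 4) = -60)
Add(Function('h')(8), Mul(p, Function('c')(L))) = Add(8, Mul(-68, -60)) = Add(8, 4080) = 4088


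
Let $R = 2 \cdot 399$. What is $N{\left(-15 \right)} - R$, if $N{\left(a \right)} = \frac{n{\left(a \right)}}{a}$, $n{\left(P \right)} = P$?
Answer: $-797$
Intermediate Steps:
$N{\left(a \right)} = 1$ ($N{\left(a \right)} = \frac{a}{a} = 1$)
$R = 798$
$N{\left(-15 \right)} - R = 1 - 798 = -797$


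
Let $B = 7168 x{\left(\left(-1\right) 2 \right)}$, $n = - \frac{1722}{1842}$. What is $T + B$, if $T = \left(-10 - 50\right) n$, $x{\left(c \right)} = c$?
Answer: $- \frac{4383932}{307} \approx -14280.0$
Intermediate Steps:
$n = - \frac{287}{307}$ ($n = \left(-1722\right) \frac{1}{1842} = - \frac{287}{307} \approx -0.93485$)
$B = -14336$ ($B = 7168 \left(\left(-1\right) 2\right) = 7168 \left(-2\right) = -14336$)
$T = \frac{17220}{307}$ ($T = \left(-10 - 50\right) \left(- \frac{287}{307}\right) = \left(-60\right) \left(- \frac{287}{307}\right) = \frac{17220}{307} \approx 56.091$)
$T + B = \frac{17220}{307} - 14336 = - \frac{4383932}{307}$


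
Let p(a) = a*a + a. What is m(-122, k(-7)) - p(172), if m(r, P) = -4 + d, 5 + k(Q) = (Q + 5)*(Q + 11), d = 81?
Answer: -29679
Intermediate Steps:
k(Q) = -5 + (5 + Q)*(11 + Q) (k(Q) = -5 + (Q + 5)*(Q + 11) = -5 + (5 + Q)*(11 + Q))
m(r, P) = 77 (m(r, P) = -4 + 81 = 77)
p(a) = a + a² (p(a) = a² + a = a + a²)
m(-122, k(-7)) - p(172) = 77 - 172*(1 + 172) = 77 - 172*173 = 77 - 1*29756 = 77 - 29756 = -29679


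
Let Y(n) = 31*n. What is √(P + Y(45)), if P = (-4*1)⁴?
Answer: √1651 ≈ 40.633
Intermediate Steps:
P = 256 (P = (-4)⁴ = 256)
√(P + Y(45)) = √(256 + 31*45) = √(256 + 1395) = √1651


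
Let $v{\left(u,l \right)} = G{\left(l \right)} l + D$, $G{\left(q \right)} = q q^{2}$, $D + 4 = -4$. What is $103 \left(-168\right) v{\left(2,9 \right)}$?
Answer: $-113393112$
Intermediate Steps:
$D = -8$ ($D = -4 - 4 = -8$)
$G{\left(q \right)} = q^{3}$
$v{\left(u,l \right)} = -8 + l^{4}$ ($v{\left(u,l \right)} = l^{3} l - 8 = l^{4} - 8 = -8 + l^{4}$)
$103 \left(-168\right) v{\left(2,9 \right)} = 103 \left(-168\right) \left(-8 + 9^{4}\right) = - 17304 \left(-8 + 6561\right) = \left(-17304\right) 6553 = -113393112$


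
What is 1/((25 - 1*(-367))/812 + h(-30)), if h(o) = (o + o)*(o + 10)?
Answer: 29/34814 ≈ 0.00083300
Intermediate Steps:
h(o) = 2*o*(10 + o) (h(o) = (2*o)*(10 + o) = 2*o*(10 + o))
1/((25 - 1*(-367))/812 + h(-30)) = 1/((25 - 1*(-367))/812 + 2*(-30)*(10 - 30)) = 1/((25 + 367)*(1/812) + 2*(-30)*(-20)) = 1/(392*(1/812) + 1200) = 1/(14/29 + 1200) = 1/(34814/29) = 29/34814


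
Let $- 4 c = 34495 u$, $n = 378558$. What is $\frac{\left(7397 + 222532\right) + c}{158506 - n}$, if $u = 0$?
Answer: $- \frac{32847}{31436} \approx -1.0449$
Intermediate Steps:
$c = 0$ ($c = - \frac{34495 \cdot 0}{4} = \left(- \frac{1}{4}\right) 0 = 0$)
$\frac{\left(7397 + 222532\right) + c}{158506 - n} = \frac{\left(7397 + 222532\right) + 0}{158506 - 378558} = \frac{229929 + 0}{158506 - 378558} = \frac{229929}{-220052} = 229929 \left(- \frac{1}{220052}\right) = - \frac{32847}{31436}$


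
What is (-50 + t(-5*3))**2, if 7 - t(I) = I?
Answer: 784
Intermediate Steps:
t(I) = 7 - I
(-50 + t(-5*3))**2 = (-50 + (7 - (-5)*3))**2 = (-50 + (7 - 1*(-15)))**2 = (-50 + (7 + 15))**2 = (-50 + 22)**2 = (-28)**2 = 784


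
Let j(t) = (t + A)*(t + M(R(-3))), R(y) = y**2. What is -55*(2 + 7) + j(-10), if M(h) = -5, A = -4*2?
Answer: -225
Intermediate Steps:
A = -8
j(t) = (-8 + t)*(-5 + t) (j(t) = (t - 8)*(t - 5) = (-8 + t)*(-5 + t))
-55*(2 + 7) + j(-10) = -55*(2 + 7) + (40 + (-10)**2 - 13*(-10)) = -55*9 + (40 + 100 + 130) = -11*45 + 270 = -495 + 270 = -225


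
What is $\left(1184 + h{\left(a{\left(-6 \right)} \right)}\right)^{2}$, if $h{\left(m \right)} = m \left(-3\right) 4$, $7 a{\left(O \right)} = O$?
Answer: $\frac{69889600}{49} \approx 1.4263 \cdot 10^{6}$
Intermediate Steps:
$a{\left(O \right)} = \frac{O}{7}$
$h{\left(m \right)} = - 12 m$ ($h{\left(m \right)} = - 3 m 4 = - 12 m$)
$\left(1184 + h{\left(a{\left(-6 \right)} \right)}\right)^{2} = \left(1184 - 12 \cdot \frac{1}{7} \left(-6\right)\right)^{2} = \left(1184 - - \frac{72}{7}\right)^{2} = \left(1184 + \frac{72}{7}\right)^{2} = \left(\frac{8360}{7}\right)^{2} = \frac{69889600}{49}$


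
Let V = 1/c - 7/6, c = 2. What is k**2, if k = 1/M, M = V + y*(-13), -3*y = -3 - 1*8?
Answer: 9/21025 ≈ 0.00042806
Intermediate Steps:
y = 11/3 (y = -(-3 - 1*8)/3 = -(-3 - 8)/3 = -1/3*(-11) = 11/3 ≈ 3.6667)
V = -2/3 (V = 1/2 - 7/6 = -2/3 ≈ -0.66667)
M = -145/3 (M = -2/3 + (11/3)*(-13) = -2/3 - 143/3 = -145/3 ≈ -48.333)
k = -3/145 (k = 1/(-145/3) = -3/145 ≈ -0.020690)
k**2 = (-3/145)**2 = 9/21025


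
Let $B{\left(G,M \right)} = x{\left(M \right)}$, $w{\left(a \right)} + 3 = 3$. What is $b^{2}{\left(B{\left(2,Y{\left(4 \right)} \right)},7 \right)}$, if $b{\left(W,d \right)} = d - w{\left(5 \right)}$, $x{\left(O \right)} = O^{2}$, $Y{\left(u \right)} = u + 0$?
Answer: $49$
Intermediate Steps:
$w{\left(a \right)} = 0$ ($w{\left(a \right)} = -3 + 3 = 0$)
$Y{\left(u \right)} = u$
$B{\left(G,M \right)} = M^{2}$
$b{\left(W,d \right)} = d$ ($b{\left(W,d \right)} = d - 0 = d + 0 = d$)
$b^{2}{\left(B{\left(2,Y{\left(4 \right)} \right)},7 \right)} = 7^{2} = 49$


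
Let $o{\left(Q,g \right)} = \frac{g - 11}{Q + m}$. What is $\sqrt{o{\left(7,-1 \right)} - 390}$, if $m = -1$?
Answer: $14 i \sqrt{2} \approx 19.799 i$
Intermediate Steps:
$o{\left(Q,g \right)} = \frac{-11 + g}{-1 + Q}$ ($o{\left(Q,g \right)} = \frac{g - 11}{Q - 1} = \frac{-11 + g}{-1 + Q}$)
$\sqrt{o{\left(7,-1 \right)} - 390} = \sqrt{\frac{-11 - 1}{-1 + 7} - 390} = \sqrt{\frac{1}{6} \left(-12\right) - 390} = \sqrt{-2 - 390} = \sqrt{-392} = 14 i \sqrt{2}$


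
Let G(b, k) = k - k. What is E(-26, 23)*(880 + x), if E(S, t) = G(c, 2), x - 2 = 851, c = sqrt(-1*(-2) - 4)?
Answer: 0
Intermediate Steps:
c = I*sqrt(2) (c = sqrt(2 - 4) = sqrt(-2) = I*sqrt(2) ≈ 1.4142*I)
G(b, k) = 0
x = 853 (x = 2 + 851 = 853)
E(S, t) = 0
E(-26, 23)*(880 + x) = 0*(880 + 853) = 0*1733 = 0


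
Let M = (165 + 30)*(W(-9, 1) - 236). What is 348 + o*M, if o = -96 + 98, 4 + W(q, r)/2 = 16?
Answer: -82332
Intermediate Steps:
W(q, r) = 24 (W(q, r) = -8 + 2*16 = -8 + 32 = 24)
o = 2
M = -41340 (M = (165 + 30)*(24 - 236) = 195*(-212) = -41340)
348 + o*M = 348 + 2*(-41340) = 348 - 82680 = -82332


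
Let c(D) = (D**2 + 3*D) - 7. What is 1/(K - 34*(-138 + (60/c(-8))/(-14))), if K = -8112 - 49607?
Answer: -77/4082739 ≈ -1.8860e-5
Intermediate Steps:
c(D) = -7 + D**2 + 3*D
K = -57719
1/(K - 34*(-138 + (60/c(-8))/(-14))) = 1/(-57719 - 34*(-138 + (60/(-7 + (-8)**2 + 3*(-8)))/(-14))) = 1/(-57719 - 34*(-138 + (60/(-7 + 64 - 24))*(-1/14))) = 1/(-57719 - 34*(-138 + (60/33)*(-1/14))) = 1/(-57719 - 34*(-138 + (60*(1/33))*(-1/14))) = 1/(-57719 - 34*(-138 + (20/11)*(-1/14))) = 1/(-57719 - 34*(-138 - 10/77)) = 1/(-57719 - 34*(-10636/77)) = 1/(-57719 + 361624/77) = 1/(-4082739/77) = -77/4082739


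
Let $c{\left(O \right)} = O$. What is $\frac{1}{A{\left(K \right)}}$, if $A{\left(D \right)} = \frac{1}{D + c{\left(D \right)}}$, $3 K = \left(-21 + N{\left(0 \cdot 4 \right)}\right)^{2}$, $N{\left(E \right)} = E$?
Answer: $294$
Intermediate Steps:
$K = 147$ ($K = \frac{\left(-21 + 0 \cdot 4\right)^{2}}{3} = \frac{\left(-21 + 0\right)^{2}}{3} = \frac{\left(-21\right)^{2}}{3} = \frac{1}{3} \cdot 441 = 147$)
$A{\left(D \right)} = \frac{1}{2 D}$ ($A{\left(D \right)} = \frac{1}{D + D} = \frac{1}{2 D}$)
$\frac{1}{A{\left(K \right)}} = \frac{1}{\frac{1}{2} \cdot \frac{1}{147}} = \frac{1}{\frac{1}{294}} = 294$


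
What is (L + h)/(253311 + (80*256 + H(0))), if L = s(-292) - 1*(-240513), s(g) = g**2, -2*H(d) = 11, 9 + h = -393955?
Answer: -136374/547571 ≈ -0.24905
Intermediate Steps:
h = -393964 (h = -9 - 393955 = -393964)
H(d) = -11/2 (H(d) = -1/2*11 = -11/2)
L = 325777 (L = (-292)**2 - 1*(-240513) = 85264 + 240513 = 325777)
(L + h)/(253311 + (80*256 + H(0))) = (325777 - 393964)/(253311 + (80*256 - 11/2)) = -68187/(253311 + (20480 - 11/2)) = -68187/(253311 + 40949/2) = -68187/547571/2 = -68187*2/547571 = -136374/547571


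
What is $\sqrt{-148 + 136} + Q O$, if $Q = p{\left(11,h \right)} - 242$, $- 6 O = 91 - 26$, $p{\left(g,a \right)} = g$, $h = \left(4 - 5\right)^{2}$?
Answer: $\frac{5005}{2} + 2 i \sqrt{3} \approx 2502.5 + 3.4641 i$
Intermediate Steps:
$h = 1$ ($h = \left(-1\right)^{2} = 1$)
$O = - \frac{65}{6}$ ($O = - \frac{91 - 26}{6} = \left(- \frac{1}{6}\right) 65 = - \frac{65}{6} \approx -10.833$)
$Q = -231$ ($Q = 11 - 242 = -231$)
$\sqrt{-148 + 136} + Q O = \sqrt{-148 + 136} - - \frac{5005}{2} = \sqrt{-12} + \frac{5005}{2} = 2 i \sqrt{3} + \frac{5005}{2} = \frac{5005}{2} + 2 i \sqrt{3}$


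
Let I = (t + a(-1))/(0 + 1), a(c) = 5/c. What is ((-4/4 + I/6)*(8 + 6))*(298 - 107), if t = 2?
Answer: -4011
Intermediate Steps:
I = -3 (I = (2 + 5/(-1))/(0 + 1) = (2 + 5*(-1))/1 = (2 - 5)*1 = -3*1 = -3)
((-4/4 + I/6)*(8 + 6))*(298 - 107) = ((-4/4 - 3/6)*(8 + 6))*(298 - 107) = ((-4*¼ - 3*⅙)*14)*191 = ((-1 - ½)*14)*191 = -3/2*14*191 = -21*191 = -4011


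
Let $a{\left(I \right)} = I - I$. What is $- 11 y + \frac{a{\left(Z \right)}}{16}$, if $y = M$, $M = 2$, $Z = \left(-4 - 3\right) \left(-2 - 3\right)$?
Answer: $-22$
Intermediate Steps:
$Z = 35$ ($Z = \left(-7\right) \left(-5\right) = 35$)
$a{\left(I \right)} = 0$
$y = 2$
$- 11 y + \frac{a{\left(Z \right)}}{16} = \left(-11\right) 2 + \frac{0}{16} = -22 + 0 \cdot \frac{1}{16} = -22 + 0 = -22$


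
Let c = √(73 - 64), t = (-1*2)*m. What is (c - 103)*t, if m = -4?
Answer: -800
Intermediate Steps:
t = 8 (t = -1*2*(-4) = -2*(-4) = 8)
c = 3 (c = √9 = 3)
(c - 103)*t = (3 - 103)*8 = -100*8 = -800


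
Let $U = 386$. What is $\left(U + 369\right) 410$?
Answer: $309550$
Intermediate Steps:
$\left(U + 369\right) 410 = \left(386 + 369\right) 410 = 755 \cdot 410 = 309550$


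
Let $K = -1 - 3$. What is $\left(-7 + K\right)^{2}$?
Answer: $121$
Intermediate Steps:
$K = -4$ ($K = -1 - 3 = -4$)
$\left(-7 + K\right)^{2} = \left(-7 - 4\right)^{2} = \left(-11\right)^{2} = 121$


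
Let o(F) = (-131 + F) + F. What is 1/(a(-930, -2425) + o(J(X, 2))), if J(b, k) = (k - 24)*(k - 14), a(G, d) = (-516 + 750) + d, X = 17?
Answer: -1/1794 ≈ -0.00055741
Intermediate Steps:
a(G, d) = 234 + d
J(b, k) = (-24 + k)*(-14 + k)
o(F) = -131 + 2*F
1/(a(-930, -2425) + o(J(X, 2))) = 1/((234 - 2425) + (-131 + 2*(336 + 2² - 38*2))) = 1/(-2191 + (-131 + 2*(336 + 4 - 76))) = 1/(-2191 + (-131 + 2*264)) = 1/(-2191 + (-131 + 528)) = 1/(-2191 + 397) = 1/(-1794) = -1/1794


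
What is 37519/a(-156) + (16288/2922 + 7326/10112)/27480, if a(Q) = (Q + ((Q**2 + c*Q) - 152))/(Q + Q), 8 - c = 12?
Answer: -594045427254595519/1251025543779840 ≈ -474.85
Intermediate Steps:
c = -4 (c = 8 - 1*12 = 8 - 12 = -4)
a(Q) = (-152 + Q**2 - 3*Q)/(2*Q) (a(Q) = (Q + ((Q**2 - 4*Q) - 152))/(Q + Q) = (Q + (-152 + Q**2 - 4*Q))/((2*Q)) = (-152 + Q**2 - 3*Q)*(1/(2*Q)) = (-152 + Q**2 - 3*Q)/(2*Q))
37519/a(-156) + (16288/2922 + 7326/10112)/27480 = 37519/(((1/2)*(-152 - 156*(-3 - 156))/(-156))) + (16288/2922 + 7326/10112)/27480 = 37519/(((1/2)*(-1/156)*(-152 - 156*(-159)))) + (16288*(1/2922) + 7326*(1/10112))*(1/27480) = 37519/(((1/2)*(-1/156)*(-152 + 24804))) + (8144/1461 + 3663/5056)*(1/27480) = 37519/(((1/2)*(-1/156)*24652)) + (46527707/7386816)*(1/27480) = 37519/(-6163/78) + 46527707/202989703680 = 37519*(-78/6163) + 46527707/202989703680 = -2926482/6163 + 46527707/202989703680 = -594045427254595519/1251025543779840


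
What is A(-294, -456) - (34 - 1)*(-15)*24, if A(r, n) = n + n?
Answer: 10968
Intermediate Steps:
A(r, n) = 2*n
A(-294, -456) - (34 - 1)*(-15)*24 = 2*(-456) - (34 - 1)*(-15)*24 = -912 - 33*(-15)*24 = -912 - (-495)*24 = -912 - 1*(-11880) = -912 + 11880 = 10968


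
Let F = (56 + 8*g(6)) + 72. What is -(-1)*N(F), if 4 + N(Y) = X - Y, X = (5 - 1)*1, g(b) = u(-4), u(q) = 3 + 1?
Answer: -160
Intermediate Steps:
u(q) = 4
g(b) = 4
X = 4 (X = 4*1 = 4)
F = 160 (F = (56 + 8*4) + 72 = (56 + 32) + 72 = 88 + 72 = 160)
N(Y) = -Y (N(Y) = -4 + (4 - Y) = -Y)
-(-1)*N(F) = -(-1)*(-1*160) = -(-1)*(-160) = -1*160 = -160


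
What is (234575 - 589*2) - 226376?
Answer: 7021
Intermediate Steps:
(234575 - 589*2) - 226376 = (234575 - 1178) - 226376 = 233397 - 226376 = 7021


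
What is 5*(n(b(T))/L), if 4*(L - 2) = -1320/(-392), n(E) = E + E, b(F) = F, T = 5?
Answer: 9800/557 ≈ 17.594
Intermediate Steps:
n(E) = 2*E
L = 557/196 (L = 2 + (-1320/(-392))/4 = 2 + (-1320*(-1/392))/4 = 2 + (¼)*(165/49) = 2 + 165/196 = 557/196 ≈ 2.8418)
5*(n(b(T))/L) = 5*((2*5)/(557/196)) = 5*(10*(196/557)) = 5*(1960/557) = 9800/557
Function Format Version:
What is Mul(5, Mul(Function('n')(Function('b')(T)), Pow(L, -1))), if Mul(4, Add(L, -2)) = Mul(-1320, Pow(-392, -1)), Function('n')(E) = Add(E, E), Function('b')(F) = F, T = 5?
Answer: Rational(9800, 557) ≈ 17.594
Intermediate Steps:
Function('n')(E) = Mul(2, E)
L = Rational(557, 196) (L = Add(2, Mul(Rational(1, 4), Mul(-1320, Pow(-392, -1)))) = Add(2, Mul(Rational(1, 4), Mul(-1320, Rational(-1, 392)))) = Add(2, Mul(Rational(1, 4), Rational(165, 49))) = Add(2, Rational(165, 196)) = Rational(557, 196) ≈ 2.8418)
Mul(5, Mul(Function('n')(Function('b')(T)), Pow(L, -1))) = Mul(5, Mul(Mul(2, 5), Pow(Rational(557, 196), -1))) = Mul(5, Mul(10, Rational(196, 557))) = Mul(5, Rational(1960, 557)) = Rational(9800, 557)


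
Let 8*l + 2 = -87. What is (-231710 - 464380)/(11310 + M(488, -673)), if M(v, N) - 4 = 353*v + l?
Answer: -1113744/293707 ≈ -3.7920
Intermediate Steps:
l = -89/8 (l = -¼ + (⅛)*(-87) = -¼ - 87/8 = -89/8 ≈ -11.125)
M(v, N) = -57/8 + 353*v (M(v, N) = 4 + (353*v - 89/8) = 4 + (-89/8 + 353*v) = -57/8 + 353*v)
(-231710 - 464380)/(11310 + M(488, -673)) = (-231710 - 464380)/(11310 + (-57/8 + 353*488)) = -696090/(11310 + (-57/8 + 172264)) = -696090/(11310 + 1378055/8) = -696090/1468535/8 = -696090*8/1468535 = -1113744/293707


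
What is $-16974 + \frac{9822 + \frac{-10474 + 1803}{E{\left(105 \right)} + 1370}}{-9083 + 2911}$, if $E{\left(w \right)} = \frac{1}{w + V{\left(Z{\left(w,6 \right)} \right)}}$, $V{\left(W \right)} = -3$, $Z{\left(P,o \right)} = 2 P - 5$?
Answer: $- \frac{3660282954477}{215620363} \approx -16976.0$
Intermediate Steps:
$Z{\left(P,o \right)} = -5 + 2 P$
$E{\left(w \right)} = \frac{1}{-3 + w}$ ($E{\left(w \right)} = \frac{1}{w - 3} = \frac{1}{-3 + w}$)
$-16974 + \frac{9822 + \frac{-10474 + 1803}{E{\left(105 \right)} + 1370}}{-9083 + 2911} = -16974 + \frac{9822 + \frac{-10474 + 1803}{\frac{1}{-3 + 105} + 1370}}{-9083 + 2911} = -16974 + \frac{9822 - \frac{8671}{\frac{1}{102} + 1370}}{-6172} = -16974 + \left(9822 - \frac{8671}{\frac{1}{102} + 1370}\right) \left(- \frac{1}{6172}\right) = -16974 + \left(9822 - \frac{8671}{\frac{139741}{102}}\right) \left(- \frac{1}{6172}\right) = -16974 + \left(9822 - \frac{884442}{139741}\right) \left(- \frac{1}{6172}\right) = -16974 + \frac{1371651660}{139741} \left(- \frac{1}{6172}\right) = -16974 - \frac{342912915}{215620363} = - \frac{3660282954477}{215620363}$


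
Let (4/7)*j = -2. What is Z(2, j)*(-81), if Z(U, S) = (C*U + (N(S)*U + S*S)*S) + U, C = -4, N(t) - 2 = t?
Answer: 24867/8 ≈ 3108.4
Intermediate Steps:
j = -7/2 (j = (7/4)*(-2) = -7/2 ≈ -3.5000)
N(t) = 2 + t
Z(U, S) = -3*U + S*(S**2 + U*(2 + S)) (Z(U, S) = (-4*U + ((2 + S)*U + S*S)*S) + U = (-4*U + (U*(2 + S) + S**2)*S) + U = (-4*U + (S**2 + U*(2 + S))*S) + U = (-4*U + S*(S**2 + U*(2 + S))) + U = -3*U + S*(S**2 + U*(2 + S)))
Z(2, j)*(-81) = ((-7/2)**3 - 3*2 - 7/2*2*(2 - 7/2))*(-81) = (-343/8 - 6 - 7/2*2*(-3/2))*(-81) = (-343/8 - 6 + 21/2)*(-81) = -307/8*(-81) = 24867/8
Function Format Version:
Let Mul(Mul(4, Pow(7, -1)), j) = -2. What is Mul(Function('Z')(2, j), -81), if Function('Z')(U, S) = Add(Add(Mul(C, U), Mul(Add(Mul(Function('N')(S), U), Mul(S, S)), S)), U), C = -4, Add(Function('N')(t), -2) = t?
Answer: Rational(24867, 8) ≈ 3108.4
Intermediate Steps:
j = Rational(-7, 2) (j = Mul(Rational(7, 4), -2) = Rational(-7, 2) ≈ -3.5000)
Function('N')(t) = Add(2, t)
Function('Z')(U, S) = Add(Mul(-3, U), Mul(S, Add(Pow(S, 2), Mul(U, Add(2, S))))) (Function('Z')(U, S) = Add(Add(Mul(-4, U), Mul(Add(Mul(Add(2, S), U), Mul(S, S)), S)), U) = Add(Add(Mul(-4, U), Mul(Add(Mul(U, Add(2, S)), Pow(S, 2)), S)), U) = Add(Add(Mul(-4, U), Mul(Add(Pow(S, 2), Mul(U, Add(2, S))), S)), U) = Add(Add(Mul(-4, U), Mul(S, Add(Pow(S, 2), Mul(U, Add(2, S))))), U) = Add(Mul(-3, U), Mul(S, Add(Pow(S, 2), Mul(U, Add(2, S))))))
Mul(Function('Z')(2, j), -81) = Mul(Add(Pow(Rational(-7, 2), 3), Mul(-3, 2), Mul(Rational(-7, 2), 2, Add(2, Rational(-7, 2)))), -81) = Mul(Add(Rational(-343, 8), -6, Mul(Rational(-7, 2), 2, Rational(-3, 2))), -81) = Mul(Add(Rational(-343, 8), -6, Rational(21, 2)), -81) = Mul(Rational(-307, 8), -81) = Rational(24867, 8)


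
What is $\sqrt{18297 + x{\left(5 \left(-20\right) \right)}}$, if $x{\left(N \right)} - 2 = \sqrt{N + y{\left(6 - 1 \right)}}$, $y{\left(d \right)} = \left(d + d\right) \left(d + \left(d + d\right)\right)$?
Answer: $\sqrt{18299 + 5 \sqrt{2}} \approx 135.3$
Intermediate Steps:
$y{\left(d \right)} = 6 d^{2}$ ($y{\left(d \right)} = 2 d \left(d + 2 d\right) = 2 d 3 d = 6 d^{2}$)
$x{\left(N \right)} = 2 + \sqrt{150 + N}$ ($x{\left(N \right)} = 2 + \sqrt{N + 6 \left(6 - 1\right)^{2}} = 2 + \sqrt{N + 6 \cdot 5^{2}} = 2 + \sqrt{N + 6 \cdot 25} = 2 + \sqrt{N + 150} = 2 + \sqrt{150 + N}$)
$\sqrt{18297 + x{\left(5 \left(-20\right) \right)}} = \sqrt{18297 + \left(2 + \sqrt{150 + 5 \left(-20\right)}\right)} = \sqrt{18297 + \left(2 + \sqrt{150 - 100}\right)} = \sqrt{18297 + \left(2 + \sqrt{50}\right)} = \sqrt{18297 + \left(2 + 5 \sqrt{2}\right)} = \sqrt{18299 + 5 \sqrt{2}}$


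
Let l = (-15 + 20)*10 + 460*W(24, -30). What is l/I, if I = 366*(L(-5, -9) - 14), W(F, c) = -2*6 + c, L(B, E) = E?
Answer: 9635/4209 ≈ 2.2891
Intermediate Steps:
W(F, c) = -12 + c
l = -19270 (l = (-15 + 20)*10 + 460*(-12 - 30) = 5*10 + 460*(-42) = 50 - 19320 = -19270)
I = -8418 (I = 366*(-9 - 14) = 366*(-23) = -8418)
l/I = -19270/(-8418) = -19270*(-1/8418) = 9635/4209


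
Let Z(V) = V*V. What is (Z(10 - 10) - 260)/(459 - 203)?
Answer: -65/64 ≈ -1.0156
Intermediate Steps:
Z(V) = V²
(Z(10 - 10) - 260)/(459 - 203) = ((10 - 10)² - 260)/(459 - 203) = (0² - 260)/256 = (0 - 260)*(1/256) = -260*1/256 = -65/64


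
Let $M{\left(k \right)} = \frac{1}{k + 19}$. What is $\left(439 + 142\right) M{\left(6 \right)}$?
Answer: $\frac{581}{25} \approx 23.24$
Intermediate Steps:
$M{\left(k \right)} = \frac{1}{19 + k}$
$\left(439 + 142\right) M{\left(6 \right)} = \frac{439 + 142}{19 + 6} = \frac{581}{25}$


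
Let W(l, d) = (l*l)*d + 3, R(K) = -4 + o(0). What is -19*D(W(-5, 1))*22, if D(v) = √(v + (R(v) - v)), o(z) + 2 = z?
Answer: -418*I*√6 ≈ -1023.9*I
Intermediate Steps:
o(z) = -2 + z
R(K) = -6 (R(K) = -4 + (-2 + 0) = -4 - 2 = -6)
W(l, d) = 3 + d*l² (W(l, d) = l²*d + 3 = d*l² + 3 = 3 + d*l²)
D(v) = I*√6 (D(v) = √(v + (-6 - v)) = √(-6) = I*√6)
-19*D(W(-5, 1))*22 = -19*I*√6*22 = -418*I*√6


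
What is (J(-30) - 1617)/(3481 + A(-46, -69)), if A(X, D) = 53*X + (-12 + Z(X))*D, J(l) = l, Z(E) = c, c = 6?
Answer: -1647/1457 ≈ -1.1304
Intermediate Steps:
Z(E) = 6
A(X, D) = -6*D + 53*X (A(X, D) = 53*X + (-12 + 6)*D = 53*X - 6*D = -6*D + 53*X)
(J(-30) - 1617)/(3481 + A(-46, -69)) = (-30 - 1617)/(3481 + (-6*(-69) + 53*(-46))) = -1647/(3481 + (414 - 2438)) = -1647/(3481 - 2024) = -1647/1457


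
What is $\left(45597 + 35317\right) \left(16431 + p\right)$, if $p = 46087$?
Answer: $5058581452$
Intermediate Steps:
$\left(45597 + 35317\right) \left(16431 + p\right) = \left(45597 + 35317\right) \left(16431 + 46087\right) = 80914 \cdot 62518 = 5058581452$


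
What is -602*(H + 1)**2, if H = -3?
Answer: -2408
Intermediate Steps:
-602*(H + 1)**2 = -602*(-3 + 1)**2 = -602*(-2)**2 = -602*4 = -2408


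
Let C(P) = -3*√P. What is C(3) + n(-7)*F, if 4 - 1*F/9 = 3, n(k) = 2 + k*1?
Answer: -45 - 3*√3 ≈ -50.196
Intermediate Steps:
n(k) = 2 + k
F = 9 (F = 36 - 9*3 = 36 - 27 = 9)
C(3) + n(-7)*F = -3*√3 + (2 - 7)*9 = -3*√3 - 5*9 = -3*√3 - 45 = -45 - 3*√3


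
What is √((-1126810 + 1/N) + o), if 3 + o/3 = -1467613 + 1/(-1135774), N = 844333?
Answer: I*√5085218804386684789716784564062/958971468742 ≈ 2351.5*I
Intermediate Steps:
o = -5000640284355/1135774 (o = -9 + 3*(-1467613 + 1/(-1135774)) = -9 + 3*(-1467613 - 1/1135774) = -9 + 3*(-1666876687463/1135774) = -9 - 5000630062389/1135774 = -5000640284355/1135774 ≈ -4.4028e+6)
√((-1126810 + 1/N) + o) = √((-1126810 + 1/844333) - 5000640284355/1135774) = √(-951402867729/844333 - 5000640284355/1135774) = √(-5302784253902347461/958971468742) = I*√5085218804386684789716784564062/958971468742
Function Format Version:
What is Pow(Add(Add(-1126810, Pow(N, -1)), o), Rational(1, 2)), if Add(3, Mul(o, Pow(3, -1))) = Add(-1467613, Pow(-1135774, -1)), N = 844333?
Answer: Mul(Rational(1, 958971468742), I, Pow(5085218804386684789716784564062, Rational(1, 2))) ≈ Mul(2351.5, I)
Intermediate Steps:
o = Rational(-5000640284355, 1135774) (o = Add(-9, Mul(3, Add(-1467613, Pow(-1135774, -1)))) = Add(-9, Mul(3, Add(-1467613, Rational(-1, 1135774)))) = Add(-9, Mul(3, Rational(-1666876687463, 1135774))) = Add(-9, Rational(-5000630062389, 1135774)) = Rational(-5000640284355, 1135774) ≈ -4.4028e+6)
Pow(Add(Add(-1126810, Pow(N, -1)), o), Rational(1, 2)) = Pow(Add(Add(-1126810, Pow(844333, -1)), Rational(-5000640284355, 1135774)), Rational(1, 2)) = Pow(Add(Add(-1126810, Rational(1, 844333)), Rational(-5000640284355, 1135774)), Rational(1, 2)) = Pow(Add(Rational(-951402867729, 844333), Rational(-5000640284355, 1135774)), Rational(1, 2)) = Pow(Rational(-5302784253902347461, 958971468742), Rational(1, 2)) = Mul(Rational(1, 958971468742), I, Pow(5085218804386684789716784564062, Rational(1, 2)))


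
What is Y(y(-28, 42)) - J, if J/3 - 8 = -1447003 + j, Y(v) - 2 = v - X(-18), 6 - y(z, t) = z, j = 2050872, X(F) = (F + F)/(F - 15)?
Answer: -19927557/11 ≈ -1.8116e+6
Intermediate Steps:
X(F) = 2*F/(-15 + F) (X(F) = (2*F)/(-15 + F) = 2*F/(-15 + F))
y(z, t) = 6 - z
Y(v) = 10/11 + v (Y(v) = 2 + (v - 2*(-18)/(-15 - 18)) = 2 + (v - 2*(-18)/(-33)) = 2 + (v - 2*(-18)*(-1)/33) = 2 + (v - 1*12/11) = 2 + (v - 12/11) = 2 + (-12/11 + v) = 10/11 + v)
J = 1811631 (J = 24 + 3*(-1447003 + 2050872) = 24 + 3*603869 = 24 + 1811607 = 1811631)
Y(y(-28, 42)) - J = (10/11 + (6 - 1*(-28))) - 1*1811631 = (10/11 + (6 + 28)) - 1811631 = (10/11 + 34) - 1811631 = 384/11 - 1811631 = -19927557/11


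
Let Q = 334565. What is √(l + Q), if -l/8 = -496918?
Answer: √4309909 ≈ 2076.0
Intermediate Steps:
l = 3975344 (l = -8*(-496918) = 3975344)
√(l + Q) = √(3975344 + 334565) = √4309909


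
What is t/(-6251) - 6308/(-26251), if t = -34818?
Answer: 136205518/23442143 ≈ 5.8103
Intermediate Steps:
t/(-6251) - 6308/(-26251) = -34818/(-6251) - 6308/(-26251) = -34818*(-1/6251) - 6308*(-1/26251) = 4974/893 + 6308/26251 = 136205518/23442143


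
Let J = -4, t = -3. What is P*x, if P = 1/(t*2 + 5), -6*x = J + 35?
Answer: 31/6 ≈ 5.1667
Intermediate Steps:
x = -31/6 (x = -(-4 + 35)/6 = -⅙*31 = -31/6 ≈ -5.1667)
P = -1 (P = 1/(-3*2 + 5) = 1/(-6 + 5) = 1/(-1) = -1)
P*x = -1*(-31/6) = 31/6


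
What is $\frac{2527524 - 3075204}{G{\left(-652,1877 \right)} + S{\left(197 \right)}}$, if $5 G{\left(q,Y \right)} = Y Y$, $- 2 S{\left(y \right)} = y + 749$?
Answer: $- \frac{228200}{293397} \approx -0.77779$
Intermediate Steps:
$S{\left(y \right)} = - \frac{749}{2} - \frac{y}{2}$ ($S{\left(y \right)} = - \frac{y + 749}{2} = - \frac{749 + y}{2} = - \frac{749}{2} - \frac{y}{2}$)
$G{\left(q,Y \right)} = \frac{Y^{2}}{5}$ ($G{\left(q,Y \right)} = \frac{Y Y}{5} = \frac{Y^{2}}{5}$)
$\frac{2527524 - 3075204}{G{\left(-652,1877 \right)} + S{\left(197 \right)}} = \frac{2527524 - 3075204}{\frac{1877^{2}}{5} - 473} = - \frac{547680}{\frac{1}{5} \cdot 3523129 - 473} = - \frac{547680}{\frac{3523129}{5} - 473} = - \frac{547680}{\frac{3520764}{5}} = \left(-547680\right) \frac{5}{3520764} = - \frac{228200}{293397}$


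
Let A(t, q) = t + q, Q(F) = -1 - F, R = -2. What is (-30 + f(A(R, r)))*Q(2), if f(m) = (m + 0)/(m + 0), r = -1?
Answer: 87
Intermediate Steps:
A(t, q) = q + t
f(m) = 1 (f(m) = m/m = 1)
(-30 + f(A(R, r)))*Q(2) = (-30 + 1)*(-1 - 1*2) = -29*(-1 - 2) = -29*(-3) = 87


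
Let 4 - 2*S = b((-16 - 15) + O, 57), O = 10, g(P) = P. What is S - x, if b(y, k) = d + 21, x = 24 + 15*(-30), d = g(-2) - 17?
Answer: 427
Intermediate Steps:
d = -19 (d = -2 - 17 = -19)
x = -426 (x = 24 - 450 = -426)
b(y, k) = 2 (b(y, k) = -19 + 21 = 2)
S = 1 (S = 2 - ½*2 = 2 - 1 = 1)
S - x = 1 - 1*(-426) = 1 + 426 = 427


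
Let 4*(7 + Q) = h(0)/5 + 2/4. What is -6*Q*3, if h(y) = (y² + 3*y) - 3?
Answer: 2529/20 ≈ 126.45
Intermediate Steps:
h(y) = -3 + y² + 3*y
Q = -281/40 (Q = -7 + ((-3 + 0² + 3*0)/5 + 2/4)/4 = -7 + ((-3 + 0 + 0)*(⅕) + 2*(¼))/4 = -7 + (-3*⅕ + ½)/4 = -7 + (-⅗ + ½)/4 = -7 + (¼)*(-⅒) = -7 - 1/40 = -281/40 ≈ -7.0250)
-6*Q*3 = -6*(-281/40)*3 = (843/20)*3 = 2529/20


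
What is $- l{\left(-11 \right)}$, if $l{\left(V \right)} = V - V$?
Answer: $0$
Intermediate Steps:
$l{\left(V \right)} = 0$
$- l{\left(-11 \right)} = \left(-1\right) 0 = 0$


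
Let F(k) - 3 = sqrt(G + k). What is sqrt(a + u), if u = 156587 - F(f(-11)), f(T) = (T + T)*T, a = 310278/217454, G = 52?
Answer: sqrt(1851084101670989 - 82750923703*sqrt(6))/108727 ≈ 395.69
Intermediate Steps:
a = 155139/108727 (a = 310278*(1/217454) = 155139/108727 ≈ 1.4269)
f(T) = 2*T**2 (f(T) = (2*T)*T = 2*T**2)
F(k) = 3 + sqrt(52 + k)
u = 156584 - 7*sqrt(6) (u = 156587 - (3 + sqrt(52 + 2*(-11)**2)) = 156587 - (3 + sqrt(52 + 2*121)) = 156587 - (3 + sqrt(52 + 242)) = 156587 - (3 + sqrt(294)) = 156587 - (3 + 7*sqrt(6)) = 156587 + (-3 - 7*sqrt(6)) = 156584 - 7*sqrt(6) ≈ 1.5657e+5)
sqrt(a + u) = sqrt(155139/108727 + (156584 - 7*sqrt(6))) = sqrt(17025063707/108727 - 7*sqrt(6))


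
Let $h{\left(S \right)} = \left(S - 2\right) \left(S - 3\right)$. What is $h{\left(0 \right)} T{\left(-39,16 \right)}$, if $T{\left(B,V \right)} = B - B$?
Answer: $0$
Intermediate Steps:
$T{\left(B,V \right)} = 0$
$h{\left(S \right)} = \left(-3 + S\right) \left(-2 + S\right)$ ($h{\left(S \right)} = \left(-2 + S\right) \left(-3 + S\right) = \left(-3 + S\right) \left(-2 + S\right)$)
$h{\left(0 \right)} T{\left(-39,16 \right)} = \left(6 + 0^{2} - 0\right) 0 = \left(6 + 0 + 0\right) 0 = 6 \cdot 0 = 0$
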